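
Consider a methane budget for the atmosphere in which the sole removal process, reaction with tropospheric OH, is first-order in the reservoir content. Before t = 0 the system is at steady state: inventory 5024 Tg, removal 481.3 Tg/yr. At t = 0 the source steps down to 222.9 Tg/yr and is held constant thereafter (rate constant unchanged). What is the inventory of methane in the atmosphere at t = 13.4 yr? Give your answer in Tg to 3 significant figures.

τ = M₀/F₀ = 5024/481.3 = 10.44 yr; rate constant k = 1/τ.
New steady state M_∞ = F₁/k = F₁·τ = 222.9 × 10.44 = 2326.7 Tg.
M(t) = M_∞ + (M₀ − M_∞)·e^(−t/τ); t/τ = 13.4/10.44 = 1.284, so e^(−t/τ) = 0.2770.
M(t) = 2326.7 + 2697 × 0.2770 = 3073.9 Tg.

3070 Tg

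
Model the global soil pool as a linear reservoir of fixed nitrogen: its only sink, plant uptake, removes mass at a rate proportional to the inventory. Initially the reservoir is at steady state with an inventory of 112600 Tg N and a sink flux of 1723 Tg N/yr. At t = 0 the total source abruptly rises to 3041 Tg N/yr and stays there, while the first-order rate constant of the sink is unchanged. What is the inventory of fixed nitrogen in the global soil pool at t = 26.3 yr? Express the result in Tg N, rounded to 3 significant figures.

Residence time τ = M₀/F₀ = 65.35 yr. The eventual steady state is M_∞ = M₀·(F₁/F₀) = 112600 × 3041/1723 = 198730 Tg N.
The anomaly ΔM(t) = M(t) − M_∞ decays as ΔM₀·e^(−t/τ) with ΔM₀ = 112600 − 198730 = −86130 Tg N.
At t = 26.3 yr, e^(−t/τ) = e^(−0.4024) = 0.6687, so ΔM = −57600 Tg N and M = 198730 − 57600 = 141140 Tg N.

141000 Tg N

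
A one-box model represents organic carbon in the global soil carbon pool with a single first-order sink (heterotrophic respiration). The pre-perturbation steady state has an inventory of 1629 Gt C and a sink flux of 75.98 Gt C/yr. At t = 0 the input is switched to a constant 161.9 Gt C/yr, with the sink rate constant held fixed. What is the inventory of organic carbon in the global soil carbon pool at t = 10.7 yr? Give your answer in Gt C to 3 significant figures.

2350 Gt C

The sink rate constant is k = F₀/M₀ = 75.98/1629 = 0.04664 yr⁻¹.
Solving dM/dt = F₁ − kM with M(0) = M₀ gives M(t) = F₁/k + (M₀ − F₁/k)·e^(−kt).
F₁/k = 161.9/0.04664 = 3471.1 Gt C; kt = 0.04664 × 10.7 = 0.4991, e^(−kt) = 0.6071.
M(10.7) = 3471.1 + (1629 − 3471.1) × 0.6071 = 3471.1 − 1118 = 2352.8 Gt C.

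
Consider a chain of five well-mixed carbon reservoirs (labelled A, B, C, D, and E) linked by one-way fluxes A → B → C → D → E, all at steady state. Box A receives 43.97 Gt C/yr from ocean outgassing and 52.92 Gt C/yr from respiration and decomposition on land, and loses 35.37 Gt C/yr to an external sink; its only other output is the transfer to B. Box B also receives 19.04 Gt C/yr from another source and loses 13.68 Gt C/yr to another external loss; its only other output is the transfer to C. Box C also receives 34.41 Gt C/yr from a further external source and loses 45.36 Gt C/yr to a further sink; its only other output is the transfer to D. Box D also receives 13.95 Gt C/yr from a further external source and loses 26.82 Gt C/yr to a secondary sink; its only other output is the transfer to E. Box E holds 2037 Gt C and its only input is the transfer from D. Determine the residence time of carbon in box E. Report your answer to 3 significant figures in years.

47.3 yr

Box A: F(A→B) = (43.97 + 52.92) − 35.37 = 61.520 Gt C/yr.
Box B: F(B→C) = (61.520 + 19.04) − 13.68 = 66.880 Gt C/yr.
Box C: F(C→D) = (66.880 + 34.41) − 45.36 = 55.930 Gt C/yr.
Box D: F(D→E) = (55.930 + 13.95) − 26.82 = 43.060 Gt C/yr.
Box E throughput = its input = 43.060 Gt C/yr; τ = 2037 / 43.060 = 47.31 yr.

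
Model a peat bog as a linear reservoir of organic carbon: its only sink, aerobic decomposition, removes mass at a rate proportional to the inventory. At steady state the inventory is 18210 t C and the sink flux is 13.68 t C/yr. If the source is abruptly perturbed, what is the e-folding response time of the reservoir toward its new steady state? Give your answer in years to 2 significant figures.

1300 yr

For a linear reservoir the response time equals the residence time τ = M/F.
τ = 18210 / 13.68 = 1331 yr.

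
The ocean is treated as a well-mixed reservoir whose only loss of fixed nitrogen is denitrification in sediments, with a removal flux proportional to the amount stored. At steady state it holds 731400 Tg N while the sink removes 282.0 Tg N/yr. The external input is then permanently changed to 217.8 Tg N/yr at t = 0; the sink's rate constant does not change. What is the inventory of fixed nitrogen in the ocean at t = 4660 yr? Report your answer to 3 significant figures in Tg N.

Residence time τ = M₀/F₀ = 2594 yr. The eventual steady state is M_∞ = M₀·(F₁/F₀) = 731400 × 217.8/282.0 = 564890 Tg N.
The anomaly ΔM(t) = M(t) − M_∞ decays as ΔM₀·e^(−t/τ) with ΔM₀ = 731400 − 564890 = 166500 Tg N.
At t = 4660 yr, e^(−t/τ) = e^(−1.797) = 0.1658, so ΔM = 27610 Tg N and M = 564890 + 27610 = 592500 Tg N.

593000 Tg N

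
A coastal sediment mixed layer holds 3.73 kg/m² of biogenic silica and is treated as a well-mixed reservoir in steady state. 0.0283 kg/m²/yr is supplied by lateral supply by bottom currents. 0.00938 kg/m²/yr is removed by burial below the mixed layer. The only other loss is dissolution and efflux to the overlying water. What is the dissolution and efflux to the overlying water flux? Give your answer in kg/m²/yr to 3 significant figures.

0.0189 kg/m²/yr

At steady state ΣF_in = ΣF_out.
ΣF_in = 0.028300 kg/m²/yr.
Dissolution and efflux to the overlying water flux = ΣF_in − (0.00938) = 0.028300 − 0.009380 = 0.01892 kg/m²/yr.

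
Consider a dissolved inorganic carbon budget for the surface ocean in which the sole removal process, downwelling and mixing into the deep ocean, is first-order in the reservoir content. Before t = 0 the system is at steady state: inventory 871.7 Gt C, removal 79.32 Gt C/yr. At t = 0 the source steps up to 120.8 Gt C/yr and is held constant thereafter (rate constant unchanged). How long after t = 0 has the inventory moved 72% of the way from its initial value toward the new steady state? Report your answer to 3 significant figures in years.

τ = M₀/F₀ = 871.7/79.32 = 10.99 yr.
The remaining gap fraction is e^(−t/τ); 72% covered ⇒ e^(−t/τ) = 0.280.
t = −τ ln(0.280) = 10.99 × 1.273 = 13.99 yr.

14.0 yr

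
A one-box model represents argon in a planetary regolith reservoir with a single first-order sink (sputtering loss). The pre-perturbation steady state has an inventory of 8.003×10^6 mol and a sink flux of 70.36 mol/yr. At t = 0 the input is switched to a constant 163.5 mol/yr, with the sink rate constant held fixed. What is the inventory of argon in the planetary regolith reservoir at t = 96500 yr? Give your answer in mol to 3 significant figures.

τ = M₀/F₀ = 8.003×10^6/70.36 = 113700 yr; rate constant k = 1/τ.
New steady state M_∞ = F₁/k = F₁·τ = 163.5 × 113700 = 1.8597×10^7 mol.
M(t) = M_∞ + (M₀ − M_∞)·e^(−t/τ); t/τ = 96500/113700 = 0.8484, so e^(−t/τ) = 0.4281.
M(t) = 1.8597×10^7 − 1.059×10^7 × 0.4281 = 1.4062×10^7 mol.

1.41×10^7 mol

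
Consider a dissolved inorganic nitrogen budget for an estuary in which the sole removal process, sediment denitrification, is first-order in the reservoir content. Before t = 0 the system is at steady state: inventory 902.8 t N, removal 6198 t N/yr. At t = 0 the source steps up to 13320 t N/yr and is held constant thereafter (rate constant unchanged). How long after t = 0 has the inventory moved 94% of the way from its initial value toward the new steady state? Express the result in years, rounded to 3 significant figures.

τ = M₀/F₀ = 902.8/6198 = 0.1457 yr.
The remaining gap fraction is e^(−t/τ); 94% covered ⇒ e^(−t/τ) = 0.0600.
t = −τ ln(0.0600) = 0.1457 × 2.813 = 0.4098 yr.

0.410 yr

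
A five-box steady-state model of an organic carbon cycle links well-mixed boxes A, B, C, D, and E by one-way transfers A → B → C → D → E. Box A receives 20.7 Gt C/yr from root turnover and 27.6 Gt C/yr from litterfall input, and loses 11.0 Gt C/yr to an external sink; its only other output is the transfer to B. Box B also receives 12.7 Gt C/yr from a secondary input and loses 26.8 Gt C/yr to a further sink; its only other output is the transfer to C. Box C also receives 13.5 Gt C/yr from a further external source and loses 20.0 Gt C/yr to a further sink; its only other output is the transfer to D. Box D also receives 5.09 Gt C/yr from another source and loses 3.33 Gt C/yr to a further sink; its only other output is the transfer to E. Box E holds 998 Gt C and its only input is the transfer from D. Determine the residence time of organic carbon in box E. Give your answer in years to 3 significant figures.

54.1 yr

Box A: F(A→B) = (20.7 + 27.6) − 11.0 = 37.300 Gt C/yr.
Box B: F(B→C) = (37.300 + 12.7) − 26.8 = 23.200 Gt C/yr.
Box C: F(C→D) = (23.200 + 13.5) − 20.0 = 16.700 Gt C/yr.
Box D: F(D→E) = (16.700 + 5.09) − 3.33 = 18.460 Gt C/yr.
Box E throughput = its input = 18.460 Gt C/yr; τ = 998 / 18.460 = 54.06 yr.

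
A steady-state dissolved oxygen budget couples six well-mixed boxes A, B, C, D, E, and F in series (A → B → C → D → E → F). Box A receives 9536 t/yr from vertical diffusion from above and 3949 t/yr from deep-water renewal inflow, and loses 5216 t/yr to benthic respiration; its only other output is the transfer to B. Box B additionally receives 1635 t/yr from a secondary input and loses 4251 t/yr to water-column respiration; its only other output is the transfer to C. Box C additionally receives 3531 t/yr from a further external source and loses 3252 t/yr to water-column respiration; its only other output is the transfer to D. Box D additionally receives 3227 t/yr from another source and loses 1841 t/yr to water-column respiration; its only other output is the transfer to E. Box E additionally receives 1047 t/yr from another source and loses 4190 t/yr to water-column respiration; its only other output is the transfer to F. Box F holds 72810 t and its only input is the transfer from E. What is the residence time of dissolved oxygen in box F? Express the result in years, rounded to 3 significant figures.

Box A: F(A→B) = (9536 + 3949) − 5216 = 8269.0 t/yr.
Box B: F(B→C) = (8269.0 + 1635) − 4251 = 5653.0 t/yr.
Box C: F(C→D) = (5653.0 + 3531) − 3252 = 5932.0 t/yr.
Box D: F(D→E) = (5932.0 + 3227) − 1841 = 7318.0 t/yr.
Box E: F(E→F) = (7318.0 + 1047) − 4190 = 4175.0 t/yr.
Box F throughput = its input = 4175.0 t/yr; τ = 72810 / 4175.0 = 17.44 yr.

17.4 yr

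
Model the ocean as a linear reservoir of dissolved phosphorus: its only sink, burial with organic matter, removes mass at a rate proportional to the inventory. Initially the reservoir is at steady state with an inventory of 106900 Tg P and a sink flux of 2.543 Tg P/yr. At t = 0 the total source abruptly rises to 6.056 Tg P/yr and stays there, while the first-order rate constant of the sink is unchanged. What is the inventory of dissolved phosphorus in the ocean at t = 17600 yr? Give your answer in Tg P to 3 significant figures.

Residence time τ = M₀/F₀ = 42040 yr. The eventual steady state is M_∞ = M₀·(F₁/F₀) = 106900 × 6.056/2.543 = 254580 Tg P.
The anomaly ΔM(t) = M(t) − M_∞ decays as ΔM₀·e^(−t/τ) with ΔM₀ = 106900 − 254580 = −147700 Tg P.
At t = 17600 yr, e^(−t/τ) = e^(−0.4187) = 0.6579, so ΔM = −97160 Tg P and M = 254580 − 97160 = 157420 Tg P.

157000 Tg P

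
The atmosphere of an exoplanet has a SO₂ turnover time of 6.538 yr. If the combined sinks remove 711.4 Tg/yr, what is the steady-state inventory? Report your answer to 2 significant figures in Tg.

τ = M/F ⇒ M = τ × F = 6.538 × 711.4 = 4651 Tg.

4700 Tg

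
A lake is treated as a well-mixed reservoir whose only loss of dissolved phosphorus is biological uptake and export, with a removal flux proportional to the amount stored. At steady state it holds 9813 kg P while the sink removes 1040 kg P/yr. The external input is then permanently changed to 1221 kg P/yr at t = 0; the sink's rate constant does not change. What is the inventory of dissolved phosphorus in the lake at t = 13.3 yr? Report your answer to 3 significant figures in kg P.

Residence time τ = M₀/F₀ = 9.436 yr. The eventual steady state is M_∞ = M₀·(F₁/F₀) = 9813 × 1221/1040 = 11521 kg P.
The anomaly ΔM(t) = M(t) − M_∞ decays as ΔM₀·e^(−t/τ) with ΔM₀ = 9813 − 11521 = −1708 kg P.
At t = 13.3 yr, e^(−t/τ) = e^(−1.410) = 0.2443, so ΔM = −417.1 kg P and M = 11521 − 417.1 = 11104 kg P.

11100 kg P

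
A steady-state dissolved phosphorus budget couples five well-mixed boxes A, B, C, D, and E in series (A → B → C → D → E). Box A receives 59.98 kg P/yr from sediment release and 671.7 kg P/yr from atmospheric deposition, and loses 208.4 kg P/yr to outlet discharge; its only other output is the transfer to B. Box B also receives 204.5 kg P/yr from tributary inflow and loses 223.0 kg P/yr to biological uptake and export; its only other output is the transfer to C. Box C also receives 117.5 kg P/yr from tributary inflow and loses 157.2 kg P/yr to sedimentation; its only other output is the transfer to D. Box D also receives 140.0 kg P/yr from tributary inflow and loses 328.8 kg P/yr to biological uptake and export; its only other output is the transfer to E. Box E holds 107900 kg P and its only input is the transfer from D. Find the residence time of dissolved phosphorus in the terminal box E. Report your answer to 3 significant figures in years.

391 yr

Box A: F(A→B) = (59.98 + 671.7) − 208.4 = 523.28 kg P/yr.
Box B: F(B→C) = (523.28 + 204.5) − 223.0 = 504.78 kg P/yr.
Box C: F(C→D) = (504.78 + 117.5) − 157.2 = 465.08 kg P/yr.
Box D: F(D→E) = (465.08 + 140.0) − 328.8 = 276.28 kg P/yr.
Box E throughput = its input = 276.28 kg P/yr; τ = 107900 / 276.28 = 390.5 yr.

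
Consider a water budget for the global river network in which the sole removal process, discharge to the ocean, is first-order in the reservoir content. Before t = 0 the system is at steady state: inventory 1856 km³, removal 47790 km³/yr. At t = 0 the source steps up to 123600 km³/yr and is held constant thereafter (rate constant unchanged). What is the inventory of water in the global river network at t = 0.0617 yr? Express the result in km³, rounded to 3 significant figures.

4200 km³

The sink rate constant is k = F₀/M₀ = 47790/1856 = 25.75 yr⁻¹.
Solving dM/dt = F₁ − kM with M(0) = M₀ gives M(t) = F₁/k + (M₀ − F₁/k)·e^(−kt).
F₁/k = 123600/25.75 = 4800.2 km³; kt = 25.75 × 0.0617 = 1.589, e^(−kt) = 0.2042.
M(0.0617) = 4800.2 + (1856 − 4800.2) × 0.2042 = 4800.2 − 601.2 = 4199.0 km³.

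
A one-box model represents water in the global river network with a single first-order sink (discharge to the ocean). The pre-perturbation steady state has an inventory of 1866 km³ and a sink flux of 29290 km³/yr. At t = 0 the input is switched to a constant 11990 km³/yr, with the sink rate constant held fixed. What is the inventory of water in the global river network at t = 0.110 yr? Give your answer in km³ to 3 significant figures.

Residence time τ = M₀/F₀ = 0.06371 yr. The eventual steady state is M_∞ = M₀·(F₁/F₀) = 1866 × 11990/29290 = 763.86 km³.
The anomaly ΔM(t) = M(t) − M_∞ decays as ΔM₀·e^(−t/τ) with ΔM₀ = 1866 − 763.86 = 1102 km³.
At t = 0.110 yr, e^(−t/τ) = e^(−1.727) = 0.1779, so ΔM = 196.1 km³ and M = 763.86 + 196.1 = 959.91 km³.

960 km³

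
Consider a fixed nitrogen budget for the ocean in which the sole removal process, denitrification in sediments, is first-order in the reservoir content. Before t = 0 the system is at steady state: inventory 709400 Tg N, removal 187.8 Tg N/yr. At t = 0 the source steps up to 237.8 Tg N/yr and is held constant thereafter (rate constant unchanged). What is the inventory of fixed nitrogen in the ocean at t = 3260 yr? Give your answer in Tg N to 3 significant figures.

The sink rate constant is k = F₀/M₀ = 187.8/709400 = 0.0002647 yr⁻¹.
Solving dM/dt = F₁ − kM with M(0) = M₀ gives M(t) = F₁/k + (M₀ − F₁/k)·e^(−kt).
F₁/k = 237.8/0.0002647 = 898270 Tg N; kt = 0.0002647 × 3260 = 0.8630, e^(−kt) = 0.4219.
M(3260) = 898270 + (709400 − 898270) × 0.4219 = 898270 − 79680 = 818590 Tg N.

819000 Tg N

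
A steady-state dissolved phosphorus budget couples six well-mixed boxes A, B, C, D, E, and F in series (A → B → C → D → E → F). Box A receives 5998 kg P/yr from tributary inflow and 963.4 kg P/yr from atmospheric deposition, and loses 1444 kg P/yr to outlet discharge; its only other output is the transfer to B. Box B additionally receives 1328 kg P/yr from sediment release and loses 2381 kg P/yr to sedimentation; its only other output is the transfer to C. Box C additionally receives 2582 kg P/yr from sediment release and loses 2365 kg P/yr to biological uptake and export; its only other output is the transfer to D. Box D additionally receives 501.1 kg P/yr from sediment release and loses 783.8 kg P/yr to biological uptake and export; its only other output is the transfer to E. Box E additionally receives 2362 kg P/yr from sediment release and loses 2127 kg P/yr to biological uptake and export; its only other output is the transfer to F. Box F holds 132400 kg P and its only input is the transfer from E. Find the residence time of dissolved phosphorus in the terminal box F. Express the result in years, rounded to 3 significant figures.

28.6 yr

Box A: F(A→B) = (5998 + 963.4) − 1444 = 5517.4 kg P/yr.
Box B: F(B→C) = (5517.4 + 1328) − 2381 = 4464.4 kg P/yr.
Box C: F(C→D) = (4464.4 + 2582) − 2365 = 4681.4 kg P/yr.
Box D: F(D→E) = (4681.4 + 501.1) − 783.8 = 4398.7 kg P/yr.
Box E: F(E→F) = (4398.7 + 2362) − 2127 = 4633.7 kg P/yr.
Box F throughput = its input = 4633.7 kg P/yr; τ = 132400 / 4633.7 = 28.57 yr.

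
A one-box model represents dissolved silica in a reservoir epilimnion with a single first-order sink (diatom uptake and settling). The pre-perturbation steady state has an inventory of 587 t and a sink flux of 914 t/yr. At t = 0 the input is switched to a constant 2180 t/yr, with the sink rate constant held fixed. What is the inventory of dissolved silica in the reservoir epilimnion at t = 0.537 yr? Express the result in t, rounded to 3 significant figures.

1050 t

τ = M₀/F₀ = 587/914 = 0.6422 yr; rate constant k = 1/τ.
New steady state M_∞ = F₁/k = F₁·τ = 2180 × 0.6422 = 1400.1 t.
M(t) = M_∞ + (M₀ − M_∞)·e^(−t/τ); t/τ = 0.537/0.6422 = 0.8361, so e^(−t/τ) = 0.4334.
M(t) = 1400.1 − 813.1 × 0.4334 = 1047.7 t.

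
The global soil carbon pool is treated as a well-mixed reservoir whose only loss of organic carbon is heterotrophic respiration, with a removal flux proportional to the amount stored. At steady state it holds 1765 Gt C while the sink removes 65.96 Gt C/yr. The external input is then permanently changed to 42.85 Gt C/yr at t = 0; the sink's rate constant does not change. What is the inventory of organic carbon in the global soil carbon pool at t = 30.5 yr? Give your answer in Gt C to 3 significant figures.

Residence time τ = M₀/F₀ = 26.76 yr. The eventual steady state is M_∞ = M₀·(F₁/F₀) = 1765 × 42.85/65.96 = 1146.6 Gt C.
The anomaly ΔM(t) = M(t) − M_∞ decays as ΔM₀·e^(−t/τ) with ΔM₀ = 1765 − 1146.6 = 618.4 Gt C.
At t = 30.5 yr, e^(−t/τ) = e^(−1.140) = 0.3199, so ΔM = 197.8 Gt C and M = 1146.6 + 197.8 = 1344.4 Gt C.

1340 Gt C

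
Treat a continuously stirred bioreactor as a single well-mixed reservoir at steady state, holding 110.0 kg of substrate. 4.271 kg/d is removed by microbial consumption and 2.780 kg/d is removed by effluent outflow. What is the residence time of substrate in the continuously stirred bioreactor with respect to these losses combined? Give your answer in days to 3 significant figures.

Total removal = 4.271 + 2.780 = 7.0510 kg/d.
τ = M / ΣF_out = 110.0 / 7.0510 = 15.60 d.

15.6 d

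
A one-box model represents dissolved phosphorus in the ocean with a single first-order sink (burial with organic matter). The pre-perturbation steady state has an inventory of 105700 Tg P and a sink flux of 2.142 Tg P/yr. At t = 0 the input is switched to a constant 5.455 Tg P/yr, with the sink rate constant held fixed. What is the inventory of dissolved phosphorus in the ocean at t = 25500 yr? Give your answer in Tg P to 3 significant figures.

172000 Tg P

τ = M₀/F₀ = 105700/2.142 = 49350 yr; rate constant k = 1/τ.
New steady state M_∞ = F₁/k = F₁·τ = 5.455 × 49350 = 269180 Tg P.
M(t) = M_∞ + (M₀ − M_∞)·e^(−t/τ); t/τ = 25500/49350 = 0.5168, so e^(−t/τ) = 0.5965.
M(t) = 269180 − 163500 × 0.5965 = 171670 Tg P.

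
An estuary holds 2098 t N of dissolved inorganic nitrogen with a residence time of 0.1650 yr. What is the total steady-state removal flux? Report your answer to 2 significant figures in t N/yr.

13000 t N/yr

F = M / τ = 2098 / 0.1650 = 12720 t N/yr.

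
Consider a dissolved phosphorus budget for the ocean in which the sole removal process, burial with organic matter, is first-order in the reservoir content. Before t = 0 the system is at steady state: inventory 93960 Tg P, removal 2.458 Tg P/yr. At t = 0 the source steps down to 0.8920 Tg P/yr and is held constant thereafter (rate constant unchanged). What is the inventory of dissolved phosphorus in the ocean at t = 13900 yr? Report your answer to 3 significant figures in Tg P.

75700 Tg P

Residence time τ = M₀/F₀ = 38230 yr. The eventual steady state is M_∞ = M₀·(F₁/F₀) = 93960 × 0.8920/2.458 = 34098 Tg P.
The anomaly ΔM(t) = M(t) − M_∞ decays as ΔM₀·e^(−t/τ) with ΔM₀ = 93960 − 34098 = 59860 Tg P.
At t = 13900 yr, e^(−t/τ) = e^(−0.3636) = 0.6952, so ΔM = 41610 Tg P and M = 34098 + 41610 = 75711 Tg P.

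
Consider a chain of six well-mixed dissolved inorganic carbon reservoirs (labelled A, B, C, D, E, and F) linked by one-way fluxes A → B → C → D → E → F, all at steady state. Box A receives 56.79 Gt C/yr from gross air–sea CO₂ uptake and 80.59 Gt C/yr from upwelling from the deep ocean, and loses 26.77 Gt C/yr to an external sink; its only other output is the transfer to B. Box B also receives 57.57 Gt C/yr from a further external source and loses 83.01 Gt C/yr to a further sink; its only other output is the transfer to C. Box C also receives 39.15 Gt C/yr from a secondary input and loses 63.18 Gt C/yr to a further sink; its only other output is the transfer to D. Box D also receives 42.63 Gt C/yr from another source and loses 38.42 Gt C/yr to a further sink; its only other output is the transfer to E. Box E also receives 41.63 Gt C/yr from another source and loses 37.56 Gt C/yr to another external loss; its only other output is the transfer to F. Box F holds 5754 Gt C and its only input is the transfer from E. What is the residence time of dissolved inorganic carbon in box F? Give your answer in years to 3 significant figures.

Box A: F(A→B) = (56.79 + 80.59) − 26.77 = 110.61 Gt C/yr.
Box B: F(B→C) = (110.61 + 57.57) − 83.01 = 85.170 Gt C/yr.
Box C: F(C→D) = (85.170 + 39.15) − 63.18 = 61.140 Gt C/yr.
Box D: F(D→E) = (61.140 + 42.63) − 38.42 = 65.350 Gt C/yr.
Box E: F(E→F) = (65.350 + 41.63) − 37.56 = 69.420 Gt C/yr.
Box F throughput = its input = 69.420 Gt C/yr; τ = 5754 / 69.420 = 82.89 yr.

82.9 yr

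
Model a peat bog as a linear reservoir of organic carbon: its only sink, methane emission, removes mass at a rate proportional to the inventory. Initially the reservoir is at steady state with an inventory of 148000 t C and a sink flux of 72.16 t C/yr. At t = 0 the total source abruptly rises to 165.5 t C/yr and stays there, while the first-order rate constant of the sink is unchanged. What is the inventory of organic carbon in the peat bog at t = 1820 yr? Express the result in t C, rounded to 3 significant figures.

261000 t C

Residence time τ = M₀/F₀ = 2051 yr. The eventual steady state is M_∞ = M₀·(F₁/F₀) = 148000 × 165.5/72.16 = 339440 t C.
The anomaly ΔM(t) = M(t) − M_∞ decays as ΔM₀·e^(−t/τ) with ΔM₀ = 148000 − 339440 = −191400 t C.
At t = 1820 yr, e^(−t/τ) = e^(−0.8874) = 0.4117, so ΔM = −78820 t C and M = 339440 − 78820 = 260620 t C.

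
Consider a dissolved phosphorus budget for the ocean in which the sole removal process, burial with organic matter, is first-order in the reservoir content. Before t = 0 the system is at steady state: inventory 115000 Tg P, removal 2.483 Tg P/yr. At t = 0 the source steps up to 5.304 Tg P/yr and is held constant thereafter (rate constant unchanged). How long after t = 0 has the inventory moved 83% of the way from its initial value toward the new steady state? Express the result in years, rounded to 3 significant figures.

τ = M₀/F₀ = 115000/2.483 = 46310 yr.
The remaining gap fraction is e^(−t/τ); 83% covered ⇒ e^(−t/τ) = 0.170.
t = −τ ln(0.170) = 46310 × 1.772 = 82070 yr.

82100 yr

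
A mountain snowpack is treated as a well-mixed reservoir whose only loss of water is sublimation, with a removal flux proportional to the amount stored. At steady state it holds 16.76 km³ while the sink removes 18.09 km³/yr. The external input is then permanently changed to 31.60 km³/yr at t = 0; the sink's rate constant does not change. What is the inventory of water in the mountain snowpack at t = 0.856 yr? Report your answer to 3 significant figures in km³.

24.3 km³

The sink rate constant is k = F₀/M₀ = 18.09/16.76 = 1.079 yr⁻¹.
Solving dM/dt = F₁ − kM with M(0) = M₀ gives M(t) = F₁/k + (M₀ − F₁/k)·e^(−kt).
F₁/k = 31.60/1.079 = 29.277 km³; kt = 1.079 × 0.856 = 0.9239, e^(−kt) = 0.3970.
M(0.856) = 29.277 + (16.76 − 29.277) × 0.3970 = 29.277 − 4.969 = 24.308 km³.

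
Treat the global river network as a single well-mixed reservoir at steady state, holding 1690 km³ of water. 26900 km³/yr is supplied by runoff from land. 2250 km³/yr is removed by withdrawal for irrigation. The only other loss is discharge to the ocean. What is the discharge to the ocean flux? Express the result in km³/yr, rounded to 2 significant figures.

25000 km³/yr

At steady state ΣF_in = ΣF_out.
ΣF_in = 26900 km³/yr.
Discharge to the ocean flux = ΣF_in − (2250) = 26900 − 2250 = 24650 km³/yr.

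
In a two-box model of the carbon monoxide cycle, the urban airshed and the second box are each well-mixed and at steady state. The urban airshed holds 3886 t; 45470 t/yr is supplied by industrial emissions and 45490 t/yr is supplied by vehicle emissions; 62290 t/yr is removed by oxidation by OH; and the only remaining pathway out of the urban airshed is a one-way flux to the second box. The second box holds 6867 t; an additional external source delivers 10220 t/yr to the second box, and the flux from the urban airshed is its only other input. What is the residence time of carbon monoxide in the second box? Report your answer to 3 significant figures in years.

0.177 yr

Balance the urban airshed: ΣF_in = 45470 + 45490 = 90960 t/yr.
Flux to the second box = ΣF_in − (62290) = 28670 t/yr.
Total input to the second box = 28670 + 10220 = 38890 t/yr; at steady state this equals its total output.
τ = M / F = 6867 / 38890 = 0.1766 yr.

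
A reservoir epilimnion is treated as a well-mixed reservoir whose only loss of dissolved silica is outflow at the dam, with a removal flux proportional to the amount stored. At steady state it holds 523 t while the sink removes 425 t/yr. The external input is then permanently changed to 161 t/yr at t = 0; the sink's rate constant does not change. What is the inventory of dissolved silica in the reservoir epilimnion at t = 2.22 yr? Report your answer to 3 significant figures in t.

252 t

τ = M₀/F₀ = 523/425 = 1.231 yr; rate constant k = 1/τ.
New steady state M_∞ = F₁/k = F₁·τ = 161 × 1.231 = 198.12 t.
M(t) = M_∞ + (M₀ − M_∞)·e^(−t/τ); t/τ = 2.22/1.231 = 1.804, so e^(−t/τ) = 0.1646.
M(t) = 198.12 + 324.9 × 0.1646 = 251.61 t.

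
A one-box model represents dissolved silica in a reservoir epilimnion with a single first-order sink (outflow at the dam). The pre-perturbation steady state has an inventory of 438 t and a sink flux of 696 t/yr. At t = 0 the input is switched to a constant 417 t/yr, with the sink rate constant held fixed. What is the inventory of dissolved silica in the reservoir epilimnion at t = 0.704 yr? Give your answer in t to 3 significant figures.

320 t

Residence time τ = M₀/F₀ = 0.6293 yr. The eventual steady state is M_∞ = M₀·(F₁/F₀) = 438 × 417/696 = 262.42 t.
The anomaly ΔM(t) = M(t) − M_∞ decays as ΔM₀·e^(−t/τ) with ΔM₀ = 438 − 262.42 = 175.6 t.
At t = 0.704 yr, e^(−t/τ) = e^(−1.119) = 0.3267, so ΔM = 57.36 t and M = 262.42 + 57.36 = 319.79 t.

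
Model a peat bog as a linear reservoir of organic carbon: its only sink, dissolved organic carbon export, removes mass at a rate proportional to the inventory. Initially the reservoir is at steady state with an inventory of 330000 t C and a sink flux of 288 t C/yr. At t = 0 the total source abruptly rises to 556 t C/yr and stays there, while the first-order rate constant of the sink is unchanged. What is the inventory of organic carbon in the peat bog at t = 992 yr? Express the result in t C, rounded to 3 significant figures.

The sink rate constant is k = F₀/M₀ = 288/330000 = 0.0008727 yr⁻¹.
Solving dM/dt = F₁ − kM with M(0) = M₀ gives M(t) = F₁/k + (M₀ − F₁/k)·e^(−kt).
F₁/k = 556/0.0008727 = 637080 t C; kt = 0.0008727 × 992 = 0.8657, e^(−kt) = 0.4207.
M(992) = 637080 + (330000 − 637080) × 0.4207 = 637080 − 129200 = 507880 t C.

508000 t C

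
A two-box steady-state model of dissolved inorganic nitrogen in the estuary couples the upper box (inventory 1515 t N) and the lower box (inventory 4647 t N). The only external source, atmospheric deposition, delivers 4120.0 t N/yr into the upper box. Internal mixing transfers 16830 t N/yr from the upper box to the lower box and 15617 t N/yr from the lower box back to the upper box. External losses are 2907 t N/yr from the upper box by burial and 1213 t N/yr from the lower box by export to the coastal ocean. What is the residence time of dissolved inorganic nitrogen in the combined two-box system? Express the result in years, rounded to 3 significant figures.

Residence time in the combined system uses the total inventory and the total *external* removal — internal exchanges between the two boxes cancel.
M_total = 1515 + 4647 = 6162.0 t N.
ΣF_external_out = 2907 + 1213 = 4120.0 t N/yr.
τ = M_total / ΣF_ext = 6162.0 / 4120.0 = 1.496 yr.

1.50 yr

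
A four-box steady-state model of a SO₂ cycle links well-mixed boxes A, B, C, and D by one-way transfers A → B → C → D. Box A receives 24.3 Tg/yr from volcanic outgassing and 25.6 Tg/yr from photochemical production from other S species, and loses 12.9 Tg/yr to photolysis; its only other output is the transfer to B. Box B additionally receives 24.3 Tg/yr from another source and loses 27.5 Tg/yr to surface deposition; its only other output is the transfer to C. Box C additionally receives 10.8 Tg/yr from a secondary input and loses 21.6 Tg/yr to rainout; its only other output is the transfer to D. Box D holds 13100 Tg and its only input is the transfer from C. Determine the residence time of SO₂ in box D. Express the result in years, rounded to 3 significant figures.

Box A: F(A→B) = (24.3 + 25.6) − 12.9 = 37.000 Tg/yr.
Box B: F(B→C) = (37.000 + 24.3) − 27.5 = 33.800 Tg/yr.
Box C: F(C→D) = (33.800 + 10.8) − 21.6 = 23.000 Tg/yr.
Box D throughput = its input = 23.000 Tg/yr; τ = 13100 / 23.000 = 569.6 yr.

570 yr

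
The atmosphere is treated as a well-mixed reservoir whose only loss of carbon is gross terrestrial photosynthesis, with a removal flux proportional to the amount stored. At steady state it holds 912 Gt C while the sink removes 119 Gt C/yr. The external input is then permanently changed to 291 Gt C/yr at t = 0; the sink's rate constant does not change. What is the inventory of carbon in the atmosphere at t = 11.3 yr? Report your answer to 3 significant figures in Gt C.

Residence time τ = M₀/F₀ = 7.664 yr. The eventual steady state is M_∞ = M₀·(F₁/F₀) = 912 × 291/119 = 2230.2 Gt C.
The anomaly ΔM(t) = M(t) − M_∞ decays as ΔM₀·e^(−t/τ) with ΔM₀ = 912 − 2230.2 = −1318 Gt C.
At t = 11.3 yr, e^(−t/τ) = e^(−1.474) = 0.2289, so ΔM = −301.7 Gt C and M = 2230.2 − 301.7 = 1928.4 Gt C.

1930 Gt C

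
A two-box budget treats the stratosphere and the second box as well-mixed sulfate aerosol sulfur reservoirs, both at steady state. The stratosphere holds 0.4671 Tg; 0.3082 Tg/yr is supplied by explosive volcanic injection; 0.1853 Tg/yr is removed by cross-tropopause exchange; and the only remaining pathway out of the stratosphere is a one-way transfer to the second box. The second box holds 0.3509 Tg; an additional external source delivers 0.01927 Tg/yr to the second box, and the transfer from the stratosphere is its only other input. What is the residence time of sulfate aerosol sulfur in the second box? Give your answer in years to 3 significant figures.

Balance the stratosphere: ΣF_in = 0.30820 Tg/yr.
Transfer to the second box = ΣF_in − (0.1853) = 0.12290 Tg/yr.
Total input to the second box = 0.12290 + 0.01927 = 0.14217 Tg/yr; at steady state this equals its total output.
τ = M / F = 0.3509 / 0.14217 = 2.468 yr.

2.47 yr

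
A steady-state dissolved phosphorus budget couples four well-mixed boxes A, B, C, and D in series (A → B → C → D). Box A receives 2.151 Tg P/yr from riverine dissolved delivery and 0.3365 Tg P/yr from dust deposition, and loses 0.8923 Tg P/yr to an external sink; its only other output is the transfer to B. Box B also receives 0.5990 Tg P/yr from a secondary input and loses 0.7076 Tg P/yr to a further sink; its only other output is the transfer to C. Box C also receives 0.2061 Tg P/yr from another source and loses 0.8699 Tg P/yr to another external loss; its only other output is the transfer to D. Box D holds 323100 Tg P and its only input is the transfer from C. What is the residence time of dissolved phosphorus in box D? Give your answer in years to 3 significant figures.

Box A: F(A→B) = (2.151 + 0.3365) − 0.8923 = 1.5952 Tg P/yr.
Box B: F(B→C) = (1.5952 + 0.5990) − 0.7076 = 1.4866 Tg P/yr.
Box C: F(C→D) = (1.4866 + 0.2061) − 0.8699 = 0.82280 Tg P/yr.
Box D throughput = its input = 0.82280 Tg P/yr; τ = 323100 / 0.82280 = 392700 yr.

393000 yr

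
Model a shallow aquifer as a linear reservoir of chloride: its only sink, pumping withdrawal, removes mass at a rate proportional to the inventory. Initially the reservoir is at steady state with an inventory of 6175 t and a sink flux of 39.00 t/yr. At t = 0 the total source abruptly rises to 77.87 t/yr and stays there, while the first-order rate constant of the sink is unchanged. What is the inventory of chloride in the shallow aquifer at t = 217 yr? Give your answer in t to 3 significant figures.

10800 t

τ = M₀/F₀ = 6175/39.00 = 158.3 yr; rate constant k = 1/τ.
New steady state M_∞ = F₁/k = F₁·τ = 77.87 × 158.3 = 12329 t.
M(t) = M_∞ + (M₀ − M_∞)·e^(−t/τ); t/τ = 217/158.3 = 1.371, so e^(−t/τ) = 0.2540.
M(t) = 12329 − 6154 × 0.2540 = 10766 t.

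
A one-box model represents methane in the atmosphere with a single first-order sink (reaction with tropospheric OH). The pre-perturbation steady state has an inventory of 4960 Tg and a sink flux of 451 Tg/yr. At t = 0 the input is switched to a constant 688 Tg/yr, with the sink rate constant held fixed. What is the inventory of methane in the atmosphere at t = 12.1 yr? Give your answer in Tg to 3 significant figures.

6700 Tg

τ = M₀/F₀ = 4960/451 = 11.00 yr; rate constant k = 1/τ.
New steady state M_∞ = F₁/k = F₁·τ = 688 × 11.00 = 7566.5 Tg.
M(t) = M_∞ + (M₀ − M_∞)·e^(−t/τ); t/τ = 12.1/11.00 = 1.100, so e^(−t/τ) = 0.3328.
M(t) = 7566.5 − 2606 × 0.3328 = 6699.0 Tg.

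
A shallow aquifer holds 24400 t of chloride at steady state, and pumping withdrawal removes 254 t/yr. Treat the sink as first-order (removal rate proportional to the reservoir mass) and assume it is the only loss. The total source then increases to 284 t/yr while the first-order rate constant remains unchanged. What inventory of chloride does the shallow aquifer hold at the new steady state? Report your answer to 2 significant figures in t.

Rate constant k = F/M = 254 / 24400 = 0.01041 yr⁻¹.
At the new steady state, source = k·M_new ⇒ M_new = 284 / 0.01041 = 27280 t.
(Equivalently M_new = M × F_new/F_old = 24400 × 284/254.)

27000 t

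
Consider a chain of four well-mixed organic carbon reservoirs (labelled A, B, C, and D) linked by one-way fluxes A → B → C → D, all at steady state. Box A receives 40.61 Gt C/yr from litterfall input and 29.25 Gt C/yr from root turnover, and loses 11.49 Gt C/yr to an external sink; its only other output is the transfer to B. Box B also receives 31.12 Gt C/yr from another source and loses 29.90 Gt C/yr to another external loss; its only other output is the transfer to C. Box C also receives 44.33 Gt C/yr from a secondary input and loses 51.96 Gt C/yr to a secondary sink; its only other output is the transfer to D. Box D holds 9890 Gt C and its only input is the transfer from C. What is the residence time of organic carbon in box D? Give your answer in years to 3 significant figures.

Box A: F(A→B) = (40.61 + 29.25) − 11.49 = 58.370 Gt C/yr.
Box B: F(B→C) = (58.370 + 31.12) − 29.90 = 59.590 Gt C/yr.
Box C: F(C→D) = (59.590 + 44.33) − 51.96 = 51.960 Gt C/yr.
Box D throughput = its input = 51.960 Gt C/yr; τ = 9890 / 51.960 = 190.3 yr.

190 yr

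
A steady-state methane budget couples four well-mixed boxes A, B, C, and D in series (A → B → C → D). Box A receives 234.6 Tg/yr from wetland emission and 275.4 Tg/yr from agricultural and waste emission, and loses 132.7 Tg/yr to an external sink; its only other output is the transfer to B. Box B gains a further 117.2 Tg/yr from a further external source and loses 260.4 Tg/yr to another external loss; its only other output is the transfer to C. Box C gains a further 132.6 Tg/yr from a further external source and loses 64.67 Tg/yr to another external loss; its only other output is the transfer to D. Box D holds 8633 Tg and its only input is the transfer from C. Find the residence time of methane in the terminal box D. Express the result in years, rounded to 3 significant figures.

28.6 yr

Box A: F(A→B) = (234.6 + 275.4) − 132.7 = 377.30 Tg/yr.
Box B: F(B→C) = (377.30 + 117.2) − 260.4 = 234.10 Tg/yr.
Box C: F(C→D) = (234.10 + 132.6) − 64.67 = 302.03 Tg/yr.
Box D throughput = its input = 302.03 Tg/yr; τ = 8633 / 302.03 = 28.58 yr.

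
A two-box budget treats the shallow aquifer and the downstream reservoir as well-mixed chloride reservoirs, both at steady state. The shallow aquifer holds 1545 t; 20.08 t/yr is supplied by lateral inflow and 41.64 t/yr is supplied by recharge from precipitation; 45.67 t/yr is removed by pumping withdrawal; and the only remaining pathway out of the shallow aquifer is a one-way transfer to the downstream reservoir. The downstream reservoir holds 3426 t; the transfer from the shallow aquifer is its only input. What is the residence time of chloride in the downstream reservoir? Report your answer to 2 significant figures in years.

210 yr

Balance the shallow aquifer: ΣF_in = 20.08 + 41.64 = 61.720 t/yr.
Transfer to the downstream reservoir = ΣF_in − (45.67) = 16.050 t/yr.
At steady state the output of the downstream reservoir equals its input, 16.050 t/yr.
τ = M / F = 3426 / 16.050 = 213.5 yr.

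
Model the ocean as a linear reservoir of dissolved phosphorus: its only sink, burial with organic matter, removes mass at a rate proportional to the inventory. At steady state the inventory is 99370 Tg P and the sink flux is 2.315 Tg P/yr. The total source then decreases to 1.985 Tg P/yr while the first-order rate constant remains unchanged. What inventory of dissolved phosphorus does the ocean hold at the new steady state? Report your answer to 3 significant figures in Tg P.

85200 Tg P

Rate constant k = F/M = 2.315 / 99370 = 2.330×10^-5 yr⁻¹.
At the new steady state, source = k·M_new ⇒ M_new = 1.985 / 2.330×10^-5 = 85200 Tg P.
(Equivalently M_new = M × F_new/F_old = 99370 × 1.985/2.315.)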